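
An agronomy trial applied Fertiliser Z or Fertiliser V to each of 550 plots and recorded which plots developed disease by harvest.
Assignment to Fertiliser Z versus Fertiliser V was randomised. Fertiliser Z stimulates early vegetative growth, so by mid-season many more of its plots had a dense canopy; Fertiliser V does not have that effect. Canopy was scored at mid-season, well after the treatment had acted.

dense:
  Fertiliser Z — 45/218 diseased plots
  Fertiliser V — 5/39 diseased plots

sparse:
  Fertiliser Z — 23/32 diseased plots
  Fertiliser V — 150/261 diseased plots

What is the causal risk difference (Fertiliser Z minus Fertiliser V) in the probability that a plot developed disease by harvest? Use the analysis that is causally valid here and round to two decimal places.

The distribution of mid-season canopy is itself part of what the fertiliser does — it is an intermediate outcome. Holding it fixed would remove that part of the effect; the total effect is the pooled difference.
The causal difference is the pooled difference: 0.272 − 0.517 = -0.245.

-0.24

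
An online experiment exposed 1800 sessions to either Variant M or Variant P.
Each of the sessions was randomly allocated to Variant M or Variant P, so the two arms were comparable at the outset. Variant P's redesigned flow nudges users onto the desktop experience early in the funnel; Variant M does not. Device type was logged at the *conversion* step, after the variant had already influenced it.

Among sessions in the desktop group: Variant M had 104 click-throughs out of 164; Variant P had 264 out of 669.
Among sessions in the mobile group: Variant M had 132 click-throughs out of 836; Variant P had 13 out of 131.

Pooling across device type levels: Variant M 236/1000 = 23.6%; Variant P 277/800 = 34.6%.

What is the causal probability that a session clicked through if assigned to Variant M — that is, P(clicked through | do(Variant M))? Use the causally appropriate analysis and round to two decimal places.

Within every device type level Variant M has the higher rate, yet pooled Variant P does — Simpson's reversal.
Stratifying would compare variants among sessions the variants themselves sorted into device type groups — a form of selection on an intermediate. The unconditioned pooled rates give the total causal effect.
So P(outcome | do(Variant M)) is just the pooled rate for Variant M: 236/1000 = 0.236.

0.24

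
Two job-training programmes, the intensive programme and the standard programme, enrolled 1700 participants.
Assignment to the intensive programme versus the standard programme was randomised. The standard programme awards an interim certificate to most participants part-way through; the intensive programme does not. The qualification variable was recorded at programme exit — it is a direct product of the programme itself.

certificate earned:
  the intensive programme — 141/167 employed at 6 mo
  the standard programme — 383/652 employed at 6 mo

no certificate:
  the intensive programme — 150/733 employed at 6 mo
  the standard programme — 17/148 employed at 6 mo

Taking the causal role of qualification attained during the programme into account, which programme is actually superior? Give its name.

The qualification attained during the programme-specific comparison favours the intensive programme throughout, but the pooled figures favour the standard programme. The question is whether to condition on qualification attained during the programme.
Because the programme influences qualification attained during the programme, qualification attained during the programme is a post-treatment mediator, not a confounder. Stratifying on it would bias the estimate; the causal effect is the crude pooled difference.
Pooled: the intensive programme 32.3% vs the standard programme 50.0%; the standard programme is higher overall.

the standard programme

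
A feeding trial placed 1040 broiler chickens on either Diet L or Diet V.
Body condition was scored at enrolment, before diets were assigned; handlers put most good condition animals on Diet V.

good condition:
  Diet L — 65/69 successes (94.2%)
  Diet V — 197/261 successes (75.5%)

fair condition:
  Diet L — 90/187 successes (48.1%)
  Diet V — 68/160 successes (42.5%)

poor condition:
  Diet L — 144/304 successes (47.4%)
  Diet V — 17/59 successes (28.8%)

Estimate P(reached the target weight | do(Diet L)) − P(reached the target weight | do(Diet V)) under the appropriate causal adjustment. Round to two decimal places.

Nothing the diet does changes starting body condition; the imbalance is an allocation artefact. With starting body condition also predicting the outcome, the pooled figure is confounded, and the within-stratum comparison is the causal one.
Adjusting over the population distribution of starting body condition: 0.317·(0.942−0.755) + 0.334·(0.481−0.425) + 0.349·(0.474−0.288) = +0.143.

+0.14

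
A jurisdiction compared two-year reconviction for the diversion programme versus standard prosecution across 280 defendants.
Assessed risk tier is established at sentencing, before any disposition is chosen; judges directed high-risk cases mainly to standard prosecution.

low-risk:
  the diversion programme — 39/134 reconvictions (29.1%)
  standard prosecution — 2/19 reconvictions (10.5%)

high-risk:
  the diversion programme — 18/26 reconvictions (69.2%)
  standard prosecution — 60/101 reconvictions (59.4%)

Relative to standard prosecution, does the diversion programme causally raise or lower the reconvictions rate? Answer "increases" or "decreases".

The imbalance in assessed risk tier arose from how defendants were allocated, not from anything the disposition did; and assessed risk tier independently affects the outcome. The pooled gap is confounded — condition on assessed risk tier.
Within each level — low-risk: 29.1% vs 10.5%; high-risk: 69.2% vs 59.4% — standard prosecution is lower every time.

increases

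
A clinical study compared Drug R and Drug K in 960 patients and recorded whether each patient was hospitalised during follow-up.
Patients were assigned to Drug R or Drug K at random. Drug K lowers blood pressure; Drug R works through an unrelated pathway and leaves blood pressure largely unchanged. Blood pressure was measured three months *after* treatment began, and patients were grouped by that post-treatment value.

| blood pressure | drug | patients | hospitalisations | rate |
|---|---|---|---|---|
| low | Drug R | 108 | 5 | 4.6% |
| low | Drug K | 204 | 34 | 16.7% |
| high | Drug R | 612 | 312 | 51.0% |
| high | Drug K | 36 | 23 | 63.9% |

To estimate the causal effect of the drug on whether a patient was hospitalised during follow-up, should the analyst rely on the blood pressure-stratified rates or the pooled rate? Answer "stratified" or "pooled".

pooled

Within every blood pressure level Drug R has the lower rate, yet pooled Drug K does — Simpson's reversal.
Blood pressure is recorded after the drug and is itself shifted by it — it sits on the causal path from drug to outcome. Conditioning on a mediator would strip out part of the effect we want; the pooled comparison gives the total causal effect.
Pooled: Drug R 44.0% vs Drug K 23.8%; Drug K is lower overall.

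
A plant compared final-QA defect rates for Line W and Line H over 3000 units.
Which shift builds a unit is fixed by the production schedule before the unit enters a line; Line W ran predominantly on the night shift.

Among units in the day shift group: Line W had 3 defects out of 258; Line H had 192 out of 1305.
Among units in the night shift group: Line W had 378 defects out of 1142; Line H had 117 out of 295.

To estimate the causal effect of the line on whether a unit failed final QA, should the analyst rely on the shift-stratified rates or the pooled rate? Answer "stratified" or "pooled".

Nothing the line does changes shift; the imbalance is an allocation artefact. With shift also predicting the outcome, the pooled figure is confounded, and the within-stratum comparison is the causal one.
Within each level — day shift: 1.2% vs 14.7%; night shift: 33.1% vs 39.7% — Line W is lower every time.

stratified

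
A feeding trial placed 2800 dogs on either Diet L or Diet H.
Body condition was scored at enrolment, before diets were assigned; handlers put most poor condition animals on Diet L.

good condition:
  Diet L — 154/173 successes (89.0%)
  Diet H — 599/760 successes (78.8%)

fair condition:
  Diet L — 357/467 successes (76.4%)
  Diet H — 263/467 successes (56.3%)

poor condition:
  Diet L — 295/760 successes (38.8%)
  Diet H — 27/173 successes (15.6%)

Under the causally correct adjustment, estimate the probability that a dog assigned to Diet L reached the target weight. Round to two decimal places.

0.68

Within every starting body condition level Diet L has the higher rate, yet pooled Diet H does — Simpson's reversal.
Starting body condition is set before the diet has any effect — it is not caused by the diet — and it independently drives the outcome. That makes it a confounder, so the causal comparison is within starting body condition levels.
Standardising Diet L to the population starting body condition mix: 0.333·154/173 + 0.334·357/467 + 0.333·295/760 = 0.681.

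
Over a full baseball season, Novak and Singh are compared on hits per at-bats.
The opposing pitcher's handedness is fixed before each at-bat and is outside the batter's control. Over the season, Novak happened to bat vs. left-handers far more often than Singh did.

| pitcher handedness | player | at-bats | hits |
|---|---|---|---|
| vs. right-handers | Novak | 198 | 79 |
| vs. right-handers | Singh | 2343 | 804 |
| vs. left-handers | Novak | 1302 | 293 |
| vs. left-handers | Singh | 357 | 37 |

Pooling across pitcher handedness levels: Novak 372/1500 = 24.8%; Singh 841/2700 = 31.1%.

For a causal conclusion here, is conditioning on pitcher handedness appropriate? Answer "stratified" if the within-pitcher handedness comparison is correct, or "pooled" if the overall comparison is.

Since pitcher handedness is a pre-existing factor (not a product of the player) and it affects the outcome on its own, it is a confounder. The stratified rates, not the pooled rate, identify the causal effect.
Within each level — vs. right-handers: 39.9% vs 34.3%; vs. left-handers: 22.5% vs 10.4% — Novak is higher every time.

stratified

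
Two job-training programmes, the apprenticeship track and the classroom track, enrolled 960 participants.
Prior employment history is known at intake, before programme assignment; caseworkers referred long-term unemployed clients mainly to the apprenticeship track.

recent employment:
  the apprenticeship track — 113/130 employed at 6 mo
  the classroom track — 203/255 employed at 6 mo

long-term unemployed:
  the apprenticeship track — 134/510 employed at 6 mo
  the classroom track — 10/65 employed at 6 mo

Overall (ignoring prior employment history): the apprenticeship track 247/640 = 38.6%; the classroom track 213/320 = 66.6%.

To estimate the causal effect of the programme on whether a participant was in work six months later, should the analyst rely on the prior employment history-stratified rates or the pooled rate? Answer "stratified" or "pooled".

stratified

Since prior employment history is a pre-existing factor (not a product of the programme) and it affects the outcome on its own, it is a confounder. The stratified rates, not the pooled rate, identify the causal effect.
Within each level — recent employment: 86.9% vs 79.6%; long-term unemployed: 26.3% vs 15.4% — the apprenticeship track is higher every time.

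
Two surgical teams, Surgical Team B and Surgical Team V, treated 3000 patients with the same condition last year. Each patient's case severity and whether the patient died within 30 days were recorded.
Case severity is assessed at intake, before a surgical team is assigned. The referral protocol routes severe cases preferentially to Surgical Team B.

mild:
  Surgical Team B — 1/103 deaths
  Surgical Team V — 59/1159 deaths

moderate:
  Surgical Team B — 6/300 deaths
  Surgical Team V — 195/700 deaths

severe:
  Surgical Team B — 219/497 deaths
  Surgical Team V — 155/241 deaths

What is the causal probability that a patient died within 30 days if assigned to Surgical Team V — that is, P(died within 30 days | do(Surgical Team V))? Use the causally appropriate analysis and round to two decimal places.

0.27

The case severity-specific comparison favours Surgical Team B throughout, but the pooled figures favour Surgical Team V. The question is whether to condition on case severity.
Since case severity is a pre-existing factor (not a product of the surgical team) and it affects the outcome on its own, it is a confounder. The stratified rates, not the pooled rate, identify the causal effect.
Standardising Surgical Team V to the population case severity mix: 0.421·59/1159 + 0.333·195/700 + 0.246·155/241 = 0.272.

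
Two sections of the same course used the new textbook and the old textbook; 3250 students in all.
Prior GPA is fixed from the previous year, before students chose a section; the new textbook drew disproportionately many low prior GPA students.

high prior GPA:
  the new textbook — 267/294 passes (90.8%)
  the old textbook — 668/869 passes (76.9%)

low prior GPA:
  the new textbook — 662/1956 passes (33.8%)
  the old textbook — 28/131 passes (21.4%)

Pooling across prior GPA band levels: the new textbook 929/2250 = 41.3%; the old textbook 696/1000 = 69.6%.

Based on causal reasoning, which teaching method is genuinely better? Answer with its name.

the new textbook

The prior GPA band-specific comparison favours the new textbook throughout, but the pooled figures favour the old textbook. The question is whether to condition on prior GPA band.
Prior GPA band is set before the teaching method has any effect — it is not caused by the teaching method — and it independently drives the outcome. That makes it a confounder, so the causal comparison is within prior GPA band levels.
Within each level — high prior GPA: 90.8% vs 76.9%; low prior GPA: 33.8% vs 21.4% — the new textbook is higher every time.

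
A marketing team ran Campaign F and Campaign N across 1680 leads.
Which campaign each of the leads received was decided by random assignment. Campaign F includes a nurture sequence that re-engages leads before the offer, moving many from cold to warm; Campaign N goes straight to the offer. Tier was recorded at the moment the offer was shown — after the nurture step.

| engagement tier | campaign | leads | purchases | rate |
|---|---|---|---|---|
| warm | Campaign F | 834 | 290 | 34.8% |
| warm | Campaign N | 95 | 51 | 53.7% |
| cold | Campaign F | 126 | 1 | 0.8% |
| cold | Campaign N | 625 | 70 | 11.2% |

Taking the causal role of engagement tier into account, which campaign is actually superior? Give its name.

Campaign F

The distribution of engagement tier is itself part of what the campaign does — it is an intermediate outcome. Holding it fixed would remove that part of the effect; the total effect is the pooled difference.
Pooled: Campaign F 30.3% vs Campaign N 16.8%; Campaign F is higher overall.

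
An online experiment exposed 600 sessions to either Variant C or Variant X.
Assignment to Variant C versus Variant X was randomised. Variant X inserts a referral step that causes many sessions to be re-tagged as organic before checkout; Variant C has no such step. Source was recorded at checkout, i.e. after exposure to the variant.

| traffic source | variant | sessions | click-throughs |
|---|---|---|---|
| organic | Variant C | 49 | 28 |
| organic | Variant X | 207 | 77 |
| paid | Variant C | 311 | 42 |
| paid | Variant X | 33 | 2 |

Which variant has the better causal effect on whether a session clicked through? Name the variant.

Variant X

Traffic source is downstream of the variant. One should not condition on a consequence of treatment, so the overall rates are the right comparison.
Pooled: Variant C 19.4% vs Variant X 32.9%; Variant X is higher overall.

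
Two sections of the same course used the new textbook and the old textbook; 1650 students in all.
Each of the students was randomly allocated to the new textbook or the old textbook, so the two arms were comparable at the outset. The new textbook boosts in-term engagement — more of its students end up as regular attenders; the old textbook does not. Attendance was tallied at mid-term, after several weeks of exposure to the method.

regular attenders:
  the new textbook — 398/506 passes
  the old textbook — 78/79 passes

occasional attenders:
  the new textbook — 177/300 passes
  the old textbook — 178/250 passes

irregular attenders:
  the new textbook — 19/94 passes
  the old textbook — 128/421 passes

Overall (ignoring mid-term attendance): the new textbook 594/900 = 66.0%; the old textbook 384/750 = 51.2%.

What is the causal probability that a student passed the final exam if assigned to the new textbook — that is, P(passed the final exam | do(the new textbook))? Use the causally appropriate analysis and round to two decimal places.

0.66

Within every mid-term attendance level the old textbook has the higher rate, yet pooled the new textbook does — Simpson's reversal.
Mid-term attendance here is a post-treatment variable shaped by the teaching method; conditioning on it would introduce bias rather than remove it. The overall comparison is the causal one.
So P(outcome | do(the new textbook)) is just the pooled rate for the new textbook: 594/900 = 0.660.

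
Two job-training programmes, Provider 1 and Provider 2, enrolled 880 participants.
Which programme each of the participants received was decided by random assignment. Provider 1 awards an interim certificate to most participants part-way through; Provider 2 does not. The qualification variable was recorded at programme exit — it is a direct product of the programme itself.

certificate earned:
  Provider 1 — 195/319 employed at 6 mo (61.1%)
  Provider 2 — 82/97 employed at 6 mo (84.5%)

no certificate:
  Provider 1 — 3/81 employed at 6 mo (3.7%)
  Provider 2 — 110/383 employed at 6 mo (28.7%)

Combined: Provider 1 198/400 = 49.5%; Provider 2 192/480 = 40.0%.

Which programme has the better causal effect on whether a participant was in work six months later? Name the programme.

The qualification attained during the programme-specific comparison favours Provider 2 throughout, but the pooled figures favour Provider 1. The question is whether to condition on qualification attained during the programme.
Qualification attained during the programme is recorded after the programme and is itself shifted by it — it sits on the causal path from programme to outcome. Conditioning on a mediator would strip out part of the effect we want; the pooled comparison gives the total causal effect.
Pooled: Provider 1 49.5% vs Provider 2 40.0%; Provider 1 is higher overall.

Provider 1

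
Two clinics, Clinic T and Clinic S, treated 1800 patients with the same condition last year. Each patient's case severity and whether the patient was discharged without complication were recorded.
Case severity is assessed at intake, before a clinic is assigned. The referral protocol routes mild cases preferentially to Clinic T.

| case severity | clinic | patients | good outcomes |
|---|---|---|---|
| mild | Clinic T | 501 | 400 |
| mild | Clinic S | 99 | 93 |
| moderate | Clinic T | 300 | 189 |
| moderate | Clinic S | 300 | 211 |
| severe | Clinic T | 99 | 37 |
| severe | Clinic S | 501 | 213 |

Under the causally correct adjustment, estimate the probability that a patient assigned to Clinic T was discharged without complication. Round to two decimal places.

0.60

The case severity-specific comparison favours Clinic S throughout, but the pooled figures favour Clinic T. The question is whether to condition on case severity.
Case severity is set before the clinic has any effect — it is not caused by the clinic — and it independently drives the outcome. That makes it a confounder, so the causal comparison is within case severity levels.
Standardising Clinic T to the population case severity mix: 0.333·400/501 + 0.333·189/300 + 0.333·37/99 = 0.601.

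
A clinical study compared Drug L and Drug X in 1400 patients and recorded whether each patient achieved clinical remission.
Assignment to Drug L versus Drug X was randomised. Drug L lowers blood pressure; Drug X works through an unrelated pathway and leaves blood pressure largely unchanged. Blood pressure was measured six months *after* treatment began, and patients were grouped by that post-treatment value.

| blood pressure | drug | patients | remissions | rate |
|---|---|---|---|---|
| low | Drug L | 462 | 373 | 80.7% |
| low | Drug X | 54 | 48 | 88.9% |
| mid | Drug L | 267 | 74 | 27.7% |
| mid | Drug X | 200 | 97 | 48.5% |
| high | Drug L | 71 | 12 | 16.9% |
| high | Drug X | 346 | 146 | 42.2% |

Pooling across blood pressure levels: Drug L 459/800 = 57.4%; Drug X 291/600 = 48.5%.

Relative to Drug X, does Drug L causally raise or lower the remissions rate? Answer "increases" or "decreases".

The stratified and pooled comparisons disagree (Drug X wins within each blood pressure; Drug L wins overall), so the answer turns on the causal role of blood pressure.
Because the drug influences blood pressure, blood pressure is a post-treatment mediator, not a confounder. Stratifying on it would bias the estimate; the causal effect is the crude pooled difference.
Pooled: Drug L 57.4% vs Drug X 48.5%; Drug L is higher overall.

increases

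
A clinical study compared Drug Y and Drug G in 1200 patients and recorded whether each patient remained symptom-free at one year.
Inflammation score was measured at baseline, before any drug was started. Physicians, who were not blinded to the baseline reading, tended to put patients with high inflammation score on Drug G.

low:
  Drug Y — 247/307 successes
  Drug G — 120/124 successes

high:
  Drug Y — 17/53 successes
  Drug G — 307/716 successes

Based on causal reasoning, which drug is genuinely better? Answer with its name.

Inflammation score differs across drugs for reasons unrelated to any effect of the drug itself, and it separately predicts the outcome — a classic confounder. We must compare within inflammation score levels.
Within each level — low: 80.5% vs 96.8%; high: 32.1% vs 42.9% — Drug G is higher every time.

Drug G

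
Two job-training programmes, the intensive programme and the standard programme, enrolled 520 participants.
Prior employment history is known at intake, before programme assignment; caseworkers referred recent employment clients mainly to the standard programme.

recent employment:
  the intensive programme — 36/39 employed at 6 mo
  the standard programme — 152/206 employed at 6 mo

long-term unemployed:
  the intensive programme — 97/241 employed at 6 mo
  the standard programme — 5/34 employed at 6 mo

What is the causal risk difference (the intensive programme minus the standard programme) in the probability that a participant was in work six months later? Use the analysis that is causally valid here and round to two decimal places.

+0.22

The prior employment history-specific comparison favours the intensive programme throughout, but the pooled figures favour the standard programme. The question is whether to condition on prior employment history.
Nothing the programme does changes prior employment history; the imbalance is an allocation artefact. With prior employment history also predicting the outcome, the pooled figure is confounded, and the within-stratum comparison is the causal one.
Adjusting over the population distribution of prior employment history: 0.471·(0.923−0.738) + 0.529·(0.402−0.147) = +0.222.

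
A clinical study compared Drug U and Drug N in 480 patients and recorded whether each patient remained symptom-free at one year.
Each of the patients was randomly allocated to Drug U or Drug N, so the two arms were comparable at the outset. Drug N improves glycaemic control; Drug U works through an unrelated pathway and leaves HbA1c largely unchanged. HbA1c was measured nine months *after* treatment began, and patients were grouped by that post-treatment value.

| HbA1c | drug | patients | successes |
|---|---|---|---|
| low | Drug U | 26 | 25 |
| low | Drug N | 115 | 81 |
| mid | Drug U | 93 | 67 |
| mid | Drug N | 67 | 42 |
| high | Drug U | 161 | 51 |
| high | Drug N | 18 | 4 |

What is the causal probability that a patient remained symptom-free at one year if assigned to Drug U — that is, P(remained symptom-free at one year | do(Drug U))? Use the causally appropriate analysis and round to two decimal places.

Because the drug influences HbA1c, HbA1c is a post-treatment mediator, not a confounder. Stratifying on it would bias the estimate; the causal effect is the crude pooled difference.
So P(outcome | do(Drug U)) is just the pooled rate for Drug U: 143/280 = 0.511.

0.51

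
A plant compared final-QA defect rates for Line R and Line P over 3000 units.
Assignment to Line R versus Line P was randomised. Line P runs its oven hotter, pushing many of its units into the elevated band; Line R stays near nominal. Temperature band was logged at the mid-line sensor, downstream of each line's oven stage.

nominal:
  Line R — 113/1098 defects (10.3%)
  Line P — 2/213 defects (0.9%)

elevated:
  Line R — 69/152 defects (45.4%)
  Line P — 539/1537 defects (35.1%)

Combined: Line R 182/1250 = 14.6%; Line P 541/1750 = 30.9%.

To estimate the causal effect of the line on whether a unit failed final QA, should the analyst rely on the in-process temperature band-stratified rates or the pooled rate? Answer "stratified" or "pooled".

pooled

The stratified and pooled comparisons disagree (Line P wins within each in-process temperature band; Line R wins overall), so the answer turns on the causal role of in-process temperature band.
In-process temperature band is downstream of the line. One should not condition on a consequence of treatment, so the overall rates are the right comparison.
Pooled: Line R 14.6% vs Line P 30.9%; Line R is lower overall.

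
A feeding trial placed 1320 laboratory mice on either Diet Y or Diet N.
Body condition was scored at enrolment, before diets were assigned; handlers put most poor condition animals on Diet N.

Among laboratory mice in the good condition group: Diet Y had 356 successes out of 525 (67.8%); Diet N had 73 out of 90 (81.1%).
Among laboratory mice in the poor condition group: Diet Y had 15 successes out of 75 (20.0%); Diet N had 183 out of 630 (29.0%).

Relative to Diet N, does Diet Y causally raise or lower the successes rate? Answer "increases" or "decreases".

decreases

Within every starting body condition level Diet N has the higher rate, yet pooled Diet Y does — Simpson's reversal.
Here starting body condition is a common cause — it drives both which diet a case falls under and the outcome. The crude comparison mixes populations; the stratum-specific rates are the causally relevant ones.
Within each level — good condition: 67.8% vs 81.1%; poor condition: 20.0% vs 29.0% — Diet N is higher every time.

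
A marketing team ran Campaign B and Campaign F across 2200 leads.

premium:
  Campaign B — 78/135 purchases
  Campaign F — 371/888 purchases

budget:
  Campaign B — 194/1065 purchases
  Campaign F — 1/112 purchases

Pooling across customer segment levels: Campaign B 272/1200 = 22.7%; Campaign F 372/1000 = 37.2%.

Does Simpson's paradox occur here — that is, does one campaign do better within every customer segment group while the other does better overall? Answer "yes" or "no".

Within each customer segment level (premium 57.8% vs 41.8%; budget 18.2% vs 0.9%), Campaign B has the higher rate every time. Pooled: 22.7% vs 37.2% — Campaign F has the higher rate overall. The two comparisons disagree.

yes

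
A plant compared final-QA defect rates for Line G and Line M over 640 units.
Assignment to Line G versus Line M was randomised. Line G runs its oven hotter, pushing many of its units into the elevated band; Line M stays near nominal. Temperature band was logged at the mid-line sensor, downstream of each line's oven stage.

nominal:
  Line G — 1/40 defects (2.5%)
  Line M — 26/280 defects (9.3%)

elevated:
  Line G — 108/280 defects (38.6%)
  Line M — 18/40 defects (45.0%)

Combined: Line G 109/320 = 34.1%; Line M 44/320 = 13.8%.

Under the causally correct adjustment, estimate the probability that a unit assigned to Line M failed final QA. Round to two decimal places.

Within every in-process temperature band level Line G has the lower rate, yet pooled Line M does — Simpson's reversal.
Because the line influences in-process temperature band, in-process temperature band is a post-treatment mediator, not a confounder. Stratifying on it would bias the estimate; the causal effect is the crude pooled difference.
So P(outcome | do(Line M)) is just the pooled rate for Line M: 44/320 = 0.138.

0.14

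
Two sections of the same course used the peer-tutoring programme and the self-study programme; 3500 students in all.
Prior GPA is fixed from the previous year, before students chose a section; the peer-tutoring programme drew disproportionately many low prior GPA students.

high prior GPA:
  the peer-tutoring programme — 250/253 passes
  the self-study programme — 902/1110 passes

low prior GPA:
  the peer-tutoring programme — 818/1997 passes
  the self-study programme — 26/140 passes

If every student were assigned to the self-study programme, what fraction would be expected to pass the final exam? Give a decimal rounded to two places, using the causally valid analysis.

0.43

Within every prior GPA band level the peer-tutoring programme has the higher rate, yet pooled the self-study programme does — Simpson's reversal.
Prior GPA band satisfies the back-door criterion: it is not a descendant of the teaching method, and it blocks the spurious path from teaching method to outcome. Adjusting for it (i.e., using the within-prior GPA band rates) gives the causal effect.
Standardising the self-study programme to the population prior GPA band mix: 0.389·902/1110 + 0.611·26/140 = 0.430.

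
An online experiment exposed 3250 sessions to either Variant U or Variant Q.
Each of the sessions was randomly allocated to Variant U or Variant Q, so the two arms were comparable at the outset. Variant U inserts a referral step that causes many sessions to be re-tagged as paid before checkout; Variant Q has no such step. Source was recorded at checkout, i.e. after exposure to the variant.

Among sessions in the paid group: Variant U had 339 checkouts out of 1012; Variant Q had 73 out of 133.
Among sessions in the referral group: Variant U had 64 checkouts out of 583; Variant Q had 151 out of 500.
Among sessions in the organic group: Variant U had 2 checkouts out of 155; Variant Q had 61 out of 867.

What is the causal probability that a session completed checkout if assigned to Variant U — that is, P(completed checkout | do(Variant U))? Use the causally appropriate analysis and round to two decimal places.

The traffic source-specific comparison favours Variant Q throughout, but the pooled figures favour Variant U. The question is whether to condition on traffic source.
The distribution of traffic source is itself part of what the variant does — it is an intermediate outcome. Holding it fixed would remove that part of the effect; the total effect is the pooled difference.
So P(outcome | do(Variant U)) is just the pooled rate for Variant U: 405/1750 = 0.231.

0.23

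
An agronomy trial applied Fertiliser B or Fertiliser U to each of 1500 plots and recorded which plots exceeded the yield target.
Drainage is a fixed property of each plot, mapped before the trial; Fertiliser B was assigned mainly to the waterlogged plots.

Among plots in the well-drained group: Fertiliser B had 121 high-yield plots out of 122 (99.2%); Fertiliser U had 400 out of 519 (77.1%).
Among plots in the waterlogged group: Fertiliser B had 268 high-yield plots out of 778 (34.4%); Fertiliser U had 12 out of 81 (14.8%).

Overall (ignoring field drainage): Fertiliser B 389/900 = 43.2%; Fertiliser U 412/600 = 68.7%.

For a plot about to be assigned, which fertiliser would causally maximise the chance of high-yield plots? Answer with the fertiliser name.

Fertiliser B

Field drainage differs across fertilisers for reasons unrelated to any effect of the fertiliser itself, and it separately predicts the outcome — a classic confounder. We must compare within field drainage levels.
Within each level — well-drained: 99.2% vs 77.1%; waterlogged: 34.4% vs 14.8% — Fertiliser B is higher every time.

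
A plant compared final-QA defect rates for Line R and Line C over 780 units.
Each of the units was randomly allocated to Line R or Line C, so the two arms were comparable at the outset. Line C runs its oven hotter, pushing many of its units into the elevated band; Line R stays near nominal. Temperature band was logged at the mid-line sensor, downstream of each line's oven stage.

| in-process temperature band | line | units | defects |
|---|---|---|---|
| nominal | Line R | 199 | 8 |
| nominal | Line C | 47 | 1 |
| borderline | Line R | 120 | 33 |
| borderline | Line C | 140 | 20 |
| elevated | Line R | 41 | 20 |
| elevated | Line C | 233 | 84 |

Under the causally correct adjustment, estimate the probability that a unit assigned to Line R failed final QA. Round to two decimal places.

In-process temperature band here is a post-treatment variable shaped by the line; conditioning on it would introduce bias rather than remove it. The overall comparison is the causal one.
So P(outcome | do(Line R)) is just the pooled rate for Line R: 61/360 = 0.169.

0.17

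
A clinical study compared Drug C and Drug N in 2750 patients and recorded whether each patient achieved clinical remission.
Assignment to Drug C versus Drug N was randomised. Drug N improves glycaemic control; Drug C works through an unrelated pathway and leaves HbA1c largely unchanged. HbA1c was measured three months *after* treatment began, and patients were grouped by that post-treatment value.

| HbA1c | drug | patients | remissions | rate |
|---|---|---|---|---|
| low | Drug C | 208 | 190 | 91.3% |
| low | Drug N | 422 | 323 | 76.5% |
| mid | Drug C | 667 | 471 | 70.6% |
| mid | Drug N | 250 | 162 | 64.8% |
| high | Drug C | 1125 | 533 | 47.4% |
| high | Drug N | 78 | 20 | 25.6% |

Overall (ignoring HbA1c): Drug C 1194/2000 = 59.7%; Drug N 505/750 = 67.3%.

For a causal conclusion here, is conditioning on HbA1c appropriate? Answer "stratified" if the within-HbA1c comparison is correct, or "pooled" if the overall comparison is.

pooled

Within every HbA1c level Drug C has the higher rate, yet pooled Drug N does — Simpson's reversal.
The distribution of HbA1c is itself part of what the drug does — it is an intermediate outcome. Holding it fixed would remove that part of the effect; the total effect is the pooled difference.
Pooled: Drug C 59.7% vs Drug N 67.3%; Drug N is higher overall.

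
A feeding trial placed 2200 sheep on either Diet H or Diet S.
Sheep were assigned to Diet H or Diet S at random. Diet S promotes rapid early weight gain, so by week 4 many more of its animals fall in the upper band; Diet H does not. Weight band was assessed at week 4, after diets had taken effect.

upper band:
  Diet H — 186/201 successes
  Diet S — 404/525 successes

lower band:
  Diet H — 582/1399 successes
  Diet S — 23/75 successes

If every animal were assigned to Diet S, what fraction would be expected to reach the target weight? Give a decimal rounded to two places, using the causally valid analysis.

The distribution of week-4 weight band is itself part of what the diet does — it is an intermediate outcome. Holding it fixed would remove that part of the effect; the total effect is the pooled difference.
So P(outcome | do(Diet S)) is just the pooled rate for Diet S: 427/600 = 0.712.

0.71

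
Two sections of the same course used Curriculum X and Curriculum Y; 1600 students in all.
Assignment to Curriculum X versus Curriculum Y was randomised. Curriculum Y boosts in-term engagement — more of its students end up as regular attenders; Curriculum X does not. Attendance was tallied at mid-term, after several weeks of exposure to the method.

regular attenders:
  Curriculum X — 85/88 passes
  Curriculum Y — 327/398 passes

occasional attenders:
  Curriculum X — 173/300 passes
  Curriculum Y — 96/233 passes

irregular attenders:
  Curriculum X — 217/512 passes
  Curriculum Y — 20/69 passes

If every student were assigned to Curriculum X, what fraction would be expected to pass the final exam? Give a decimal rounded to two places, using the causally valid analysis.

0.53

Curriculum X is higher inside every mid-term attendance stratum but Curriculum Y is higher in aggregate. Whether to stratify depends on how mid-term attendance relates to the teaching method.
Mid-term attendance is recorded after the teaching method and is itself shifted by it — it sits on the causal path from teaching method to outcome. Conditioning on a mediator would strip out part of the effect we want; the pooled comparison gives the total causal effect.
So P(outcome | do(Curriculum X)) is just the pooled rate for Curriculum X: 475/900 = 0.528.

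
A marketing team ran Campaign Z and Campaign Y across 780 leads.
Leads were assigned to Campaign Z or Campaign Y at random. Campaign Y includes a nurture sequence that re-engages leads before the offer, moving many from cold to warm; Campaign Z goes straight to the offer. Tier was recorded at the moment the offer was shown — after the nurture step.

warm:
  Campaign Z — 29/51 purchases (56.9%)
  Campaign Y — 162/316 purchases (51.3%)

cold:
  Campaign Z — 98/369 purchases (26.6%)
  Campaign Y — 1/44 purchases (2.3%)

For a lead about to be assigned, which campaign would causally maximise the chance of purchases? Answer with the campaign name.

Engagement tier here is a post-treatment variable shaped by the campaign; conditioning on it would introduce bias rather than remove it. The overall comparison is the causal one.
Pooled: Campaign Z 30.2% vs Campaign Y 45.3%; Campaign Y is higher overall.

Campaign Y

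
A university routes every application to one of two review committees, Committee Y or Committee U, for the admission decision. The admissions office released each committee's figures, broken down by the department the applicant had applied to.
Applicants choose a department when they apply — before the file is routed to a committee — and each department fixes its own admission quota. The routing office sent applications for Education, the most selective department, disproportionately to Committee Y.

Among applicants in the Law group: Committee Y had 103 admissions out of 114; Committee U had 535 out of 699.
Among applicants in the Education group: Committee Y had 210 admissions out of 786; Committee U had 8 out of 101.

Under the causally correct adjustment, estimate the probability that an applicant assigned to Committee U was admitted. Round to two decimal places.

Nothing the review committee does changes department; the imbalance is an allocation artefact. With department also predicting the outcome, the pooled figure is confounded, and the within-stratum comparison is the causal one.
Standardising Committee U to the population department mix: 0.478·535/699 + 0.522·8/101 = 0.407.

0.41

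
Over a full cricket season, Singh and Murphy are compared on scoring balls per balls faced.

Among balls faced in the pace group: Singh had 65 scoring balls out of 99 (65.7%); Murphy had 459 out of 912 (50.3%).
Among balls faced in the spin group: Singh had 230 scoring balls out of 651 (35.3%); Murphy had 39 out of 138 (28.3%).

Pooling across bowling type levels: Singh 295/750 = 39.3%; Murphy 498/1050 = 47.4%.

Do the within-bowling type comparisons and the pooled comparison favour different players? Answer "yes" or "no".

yes

Within each bowling type level (pace 65.7% vs 50.3%; spin 35.3% vs 28.3%), Singh has the higher rate every time. Pooled: 39.3% vs 47.4% — Murphy has the higher rate overall. The two comparisons disagree.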